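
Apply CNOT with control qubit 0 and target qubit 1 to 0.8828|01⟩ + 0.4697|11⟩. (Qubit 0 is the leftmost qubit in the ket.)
0.8828|01⟩ + 0.4697|10⟩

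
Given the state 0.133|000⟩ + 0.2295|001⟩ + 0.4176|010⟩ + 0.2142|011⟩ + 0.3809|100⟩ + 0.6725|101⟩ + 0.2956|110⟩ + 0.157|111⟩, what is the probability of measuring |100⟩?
0.1451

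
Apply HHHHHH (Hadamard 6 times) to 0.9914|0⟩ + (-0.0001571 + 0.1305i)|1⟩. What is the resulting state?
0.9914|0⟩ + (-0.0001571 + 0.1305i)|1⟩

H² = I, so an even number of Hadamards cancels: H^6 = I and the state is unchanged.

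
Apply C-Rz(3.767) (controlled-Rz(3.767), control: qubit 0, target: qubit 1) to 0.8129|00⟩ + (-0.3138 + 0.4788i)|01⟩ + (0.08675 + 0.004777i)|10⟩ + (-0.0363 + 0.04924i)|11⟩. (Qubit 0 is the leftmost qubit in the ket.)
0.8129|00⟩ + (-0.3138 + 0.4788i)|01⟩ + (-0.02214 - 0.08401i)|10⟩ + (-0.03569 - 0.04969i)|11⟩

C-Rz(3.767) leaves the control-|0⟩ kets |00⟩, |01⟩ unchanged and applies Rz(3.767) to qubit 1 on the control-|1⟩ pair (|10⟩, |11⟩).
Rz(3.767) = [[e^(−iθ/2), 0], [0, e^(iθ/2)]] with e^(±iθ/2) = cos(θ/2) ± i·sin(θ/2); θ = 3.767, cos(θ/2) ≈ -0.307632, sin(θ/2) ≈ 0.951505.
With a = amp(|10⟩) = (0.08675 + 0.004777i) and b = amp(|11⟩) = (-0.0363 + 0.04924i):
new amp(|10⟩) = (-0.307632 - 0.951505i)·a = (-0.02214 - 0.08401i)
new amp(|11⟩) = (-0.307632 + 0.951505i)·b = (-0.03569 - 0.04969i)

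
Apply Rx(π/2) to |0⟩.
1/√2|0⟩ - (1/√2)i|1⟩

Rx(π/2) = [[cos(θ/2), −i·sin(θ/2)], [−i·sin(θ/2), cos(θ/2)]]; θ = π/2, cos(θ/2) ≈ 0.707107, sin(θ/2) ≈ 0.707107.
With a = amp(|0⟩) = 1 and b = amp(|1⟩) = 0:
new amp(|0⟩) = (0.707107)·a + (-0.707107i)·b = 1/√2
new amp(|1⟩) = (-0.707107i)·a + (0.707107)·b = -(1/√2)i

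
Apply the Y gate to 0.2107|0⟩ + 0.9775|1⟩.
-0.9775i|0⟩ + 0.2107i|1⟩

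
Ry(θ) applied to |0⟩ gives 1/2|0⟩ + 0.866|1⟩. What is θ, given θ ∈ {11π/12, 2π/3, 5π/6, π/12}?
2π/3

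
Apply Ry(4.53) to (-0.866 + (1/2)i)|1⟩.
(0.6656 - 0.3843i)|0⟩ + (0.554 - 0.3199i)|1⟩

Ry(4.53) = [[cos(θ/2), −sin(θ/2)], [sin(θ/2), cos(θ/2)]]; θ = 4.53, cos(θ/2) ≈ -0.639774, sin(θ/2) ≈ 0.768563.
With a = amp(|0⟩) = 0 and b = amp(|1⟩) = (-0.866 + (1/2)i):
new amp(|0⟩) = (-0.639774)·a + (-0.768563)·b = (0.6656 - 0.3843i)
new amp(|1⟩) = (0.768563)·a + (-0.639774)·b = (0.554 - 0.3199i)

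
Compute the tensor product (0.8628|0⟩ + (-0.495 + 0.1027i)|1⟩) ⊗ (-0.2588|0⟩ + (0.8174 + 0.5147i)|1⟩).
-0.2233|00⟩ + (0.7053 + 0.4441i)|01⟩ + (0.1281 - 0.02658i)|10⟩ + (-0.4575 - 0.1708i)|11⟩

amp(|b₁b₂…⟩) = product of the factor amplitudes for bits b₁, b₂, …; only kets whose every factor amplitude is nonzero survive.
|00⟩: (0.8628)(-0.2588) = -0.2233
|01⟩: (0.8628)(0.8174 + 0.5147i) = (0.7053 + 0.4441i)
|10⟩: (-0.495 + 0.1027i)(-0.2588) = (0.1281 - 0.02658i)
|11⟩: (-0.495 + 0.1027i)(0.8174 + 0.5147i) = (-0.4575 - 0.1708i)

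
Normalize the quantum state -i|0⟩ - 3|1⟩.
-0.3162i|0⟩ - 0.9487|1⟩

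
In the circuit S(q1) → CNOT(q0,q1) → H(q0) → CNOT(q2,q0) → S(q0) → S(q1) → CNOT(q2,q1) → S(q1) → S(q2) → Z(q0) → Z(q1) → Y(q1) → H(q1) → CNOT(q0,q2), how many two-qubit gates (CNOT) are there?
4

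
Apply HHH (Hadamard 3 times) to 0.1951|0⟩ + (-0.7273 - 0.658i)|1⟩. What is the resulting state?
(-0.3763 - 0.4653i)|0⟩ + (0.6522 + 0.4653i)|1⟩

H² = I, so H^3 = H: a single Hadamard. With (a, b) = (0.1951, (-0.7273 - 0.658i)), H gives ((a + b)/√2, (a − b)/√2) = ((-0.3763 - 0.4653i), (0.6522 + 0.4653i)).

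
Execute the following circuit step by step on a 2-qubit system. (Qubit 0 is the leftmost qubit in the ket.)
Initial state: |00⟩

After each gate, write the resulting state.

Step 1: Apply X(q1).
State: |01⟩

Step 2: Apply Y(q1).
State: -i|00⟩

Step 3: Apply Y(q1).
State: |01⟩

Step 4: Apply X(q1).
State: |00⟩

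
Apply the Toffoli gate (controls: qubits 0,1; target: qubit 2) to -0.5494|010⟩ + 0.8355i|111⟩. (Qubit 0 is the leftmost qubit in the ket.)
-0.5494|010⟩ + 0.8355i|110⟩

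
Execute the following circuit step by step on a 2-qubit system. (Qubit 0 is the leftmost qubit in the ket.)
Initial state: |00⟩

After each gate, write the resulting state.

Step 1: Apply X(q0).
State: |10⟩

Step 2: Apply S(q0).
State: i|10⟩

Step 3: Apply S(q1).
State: i|10⟩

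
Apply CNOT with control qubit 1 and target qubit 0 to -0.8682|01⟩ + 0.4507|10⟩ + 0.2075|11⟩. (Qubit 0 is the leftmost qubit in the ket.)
0.2075|01⟩ + 0.4507|10⟩ - 0.8682|11⟩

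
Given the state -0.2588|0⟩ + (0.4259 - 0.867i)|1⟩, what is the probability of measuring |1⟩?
0.9331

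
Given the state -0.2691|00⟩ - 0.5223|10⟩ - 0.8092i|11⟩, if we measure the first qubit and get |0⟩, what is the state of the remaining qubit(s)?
-|0⟩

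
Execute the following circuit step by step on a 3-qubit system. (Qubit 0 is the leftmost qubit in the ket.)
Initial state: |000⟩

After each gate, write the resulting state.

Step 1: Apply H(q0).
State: 1/√2|000⟩ + 1/√2|100⟩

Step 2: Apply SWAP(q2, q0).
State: 1/√2|000⟩ + 1/√2|001⟩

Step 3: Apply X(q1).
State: 1/√2|010⟩ + 1/√2|011⟩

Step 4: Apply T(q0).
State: 1/√2|010⟩ + 1/√2|011⟩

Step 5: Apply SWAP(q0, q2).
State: 1/√2|010⟩ + 1/√2|110⟩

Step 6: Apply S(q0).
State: 1/√2|010⟩ + (1/√2)i|110⟩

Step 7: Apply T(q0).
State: 1/√2|010⟩ + (-1/2 + (1/2)i)|110⟩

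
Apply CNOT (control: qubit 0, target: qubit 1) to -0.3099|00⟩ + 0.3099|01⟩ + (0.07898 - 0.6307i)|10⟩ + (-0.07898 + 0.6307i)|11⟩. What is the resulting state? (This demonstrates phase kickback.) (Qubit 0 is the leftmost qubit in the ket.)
-0.3099|00⟩ + 0.3099|01⟩ + (-0.07898 + 0.6307i)|10⟩ + (0.07898 - 0.6307i)|11⟩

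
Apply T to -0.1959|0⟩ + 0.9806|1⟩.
-0.1959|0⟩ + (0.6934 + 0.6934i)|1⟩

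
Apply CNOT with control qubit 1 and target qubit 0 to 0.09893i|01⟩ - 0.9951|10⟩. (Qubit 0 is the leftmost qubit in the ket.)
-0.9951|10⟩ + 0.09893i|11⟩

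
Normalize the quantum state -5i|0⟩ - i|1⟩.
-0.9806i|0⟩ - 0.1961i|1⟩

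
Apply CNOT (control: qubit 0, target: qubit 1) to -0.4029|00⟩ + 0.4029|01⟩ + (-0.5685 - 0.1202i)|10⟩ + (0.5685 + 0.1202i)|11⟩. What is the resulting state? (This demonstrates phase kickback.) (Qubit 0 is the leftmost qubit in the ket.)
-0.4029|00⟩ + 0.4029|01⟩ + (0.5685 + 0.1202i)|10⟩ + (-0.5685 - 0.1202i)|11⟩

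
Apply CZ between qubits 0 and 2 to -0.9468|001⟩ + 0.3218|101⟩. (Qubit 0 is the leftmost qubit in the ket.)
-0.9468|001⟩ - 0.3218|101⟩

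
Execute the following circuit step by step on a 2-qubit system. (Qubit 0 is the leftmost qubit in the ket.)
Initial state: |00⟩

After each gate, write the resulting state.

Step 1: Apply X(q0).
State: |10⟩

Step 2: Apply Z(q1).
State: |10⟩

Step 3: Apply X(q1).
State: |11⟩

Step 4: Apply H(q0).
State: 1/√2|01⟩ - 1/√2|11⟩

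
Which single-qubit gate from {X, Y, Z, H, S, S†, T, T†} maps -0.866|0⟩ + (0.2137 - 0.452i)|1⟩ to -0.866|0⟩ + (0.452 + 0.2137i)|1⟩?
S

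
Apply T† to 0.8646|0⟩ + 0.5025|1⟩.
0.8646|0⟩ + (0.3553 - 0.3553i)|1⟩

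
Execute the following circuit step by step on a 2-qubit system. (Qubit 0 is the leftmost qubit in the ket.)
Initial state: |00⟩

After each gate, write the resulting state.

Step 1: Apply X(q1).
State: |01⟩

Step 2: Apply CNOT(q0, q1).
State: |01⟩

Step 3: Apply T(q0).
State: |01⟩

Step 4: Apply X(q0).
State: |11⟩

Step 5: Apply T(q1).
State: (1/√2 + (1/√2)i)|11⟩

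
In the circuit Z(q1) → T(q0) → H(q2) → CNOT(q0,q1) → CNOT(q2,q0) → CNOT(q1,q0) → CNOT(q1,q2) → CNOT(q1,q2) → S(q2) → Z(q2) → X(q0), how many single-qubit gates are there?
6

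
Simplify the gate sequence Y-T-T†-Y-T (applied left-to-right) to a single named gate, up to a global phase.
T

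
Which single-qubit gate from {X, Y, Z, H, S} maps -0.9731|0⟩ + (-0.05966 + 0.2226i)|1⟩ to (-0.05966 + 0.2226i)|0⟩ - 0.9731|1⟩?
X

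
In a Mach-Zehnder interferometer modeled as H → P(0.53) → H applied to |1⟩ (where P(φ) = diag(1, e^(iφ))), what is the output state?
(0.0686 - 0.2528i)|0⟩ + (0.9314 + 0.2528i)|1⟩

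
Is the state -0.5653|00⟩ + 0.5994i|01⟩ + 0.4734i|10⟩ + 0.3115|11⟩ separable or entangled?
Entangled

Writing the state as a|00⟩ + b|01⟩ + c|10⟩ + d|11⟩, it is a product state iff ad − bc = 0.
Here (a, b, c, d) = (-0.5653, 0.5994i, 0.4734i, 0.3115): ad − bc = (-0.5653)(0.3115) − (0.5994i)(0.4734i) = 0.1077 ≠ 0, so the state is entangled.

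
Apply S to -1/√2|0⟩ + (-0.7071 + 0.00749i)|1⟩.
-1/√2|0⟩ + (-0.00749 - 0.7071i)|1⟩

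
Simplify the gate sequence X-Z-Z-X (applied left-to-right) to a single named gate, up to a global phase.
I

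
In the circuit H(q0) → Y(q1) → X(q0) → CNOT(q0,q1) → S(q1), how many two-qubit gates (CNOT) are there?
1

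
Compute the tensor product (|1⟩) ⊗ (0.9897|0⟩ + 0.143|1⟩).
0.9897|10⟩ + 0.143|11⟩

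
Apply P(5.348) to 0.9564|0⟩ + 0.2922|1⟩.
0.9564|0⟩ + (0.1735 - 0.2351i)|1⟩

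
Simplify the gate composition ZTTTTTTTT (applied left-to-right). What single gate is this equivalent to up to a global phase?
Z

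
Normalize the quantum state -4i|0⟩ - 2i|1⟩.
-0.8944i|0⟩ - (1/√5)i|1⟩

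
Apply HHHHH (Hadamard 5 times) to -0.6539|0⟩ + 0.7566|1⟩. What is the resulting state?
0.07262|0⟩ - 0.9974|1⟩

H² = I, so H^5 = H: a single Hadamard. With (a, b) = (-0.6539, 0.7566), H gives ((a + b)/√2, (a − b)/√2) = (0.07262, -0.9974).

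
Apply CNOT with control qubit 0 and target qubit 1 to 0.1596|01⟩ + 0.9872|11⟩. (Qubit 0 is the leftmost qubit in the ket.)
0.1596|01⟩ + 0.9872|10⟩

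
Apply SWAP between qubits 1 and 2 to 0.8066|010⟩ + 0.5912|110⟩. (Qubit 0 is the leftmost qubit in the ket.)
0.8066|001⟩ + 0.5912|101⟩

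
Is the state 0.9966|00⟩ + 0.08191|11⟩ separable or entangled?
Entangled

Writing the state as a|00⟩ + b|01⟩ + c|10⟩ + d|11⟩, it is a product state iff ad − bc = 0.
Here (a, b, c, d) = (0.9966, 0, 0, 0.08191): ad − bc = (0.9966)(0.08191) − (0)(0) = 0.08163 ≠ 0, so the state is entangled.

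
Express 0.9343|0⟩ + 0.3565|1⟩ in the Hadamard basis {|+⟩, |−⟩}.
0.9127|+⟩ + 0.4086|−⟩

With |ψ⟩ = α|0⟩ + β|1⟩, the Hadamard-basis coefficients are ⟨+|ψ⟩ = (α + β)/√2 and ⟨−|ψ⟩ = (α − β)/√2.
Here α = 0.9343, β = 0.3565: (α + β)/√2 = 0.9127, (α − β)/√2 = 0.4086.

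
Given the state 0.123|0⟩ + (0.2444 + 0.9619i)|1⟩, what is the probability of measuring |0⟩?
0.01513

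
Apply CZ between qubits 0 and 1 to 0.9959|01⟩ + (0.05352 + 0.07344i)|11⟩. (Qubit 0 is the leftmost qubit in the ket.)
0.9959|01⟩ + (-0.05352 - 0.07344i)|11⟩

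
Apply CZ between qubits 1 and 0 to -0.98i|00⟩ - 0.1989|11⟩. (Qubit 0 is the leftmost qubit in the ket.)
-0.98i|00⟩ + 0.1989|11⟩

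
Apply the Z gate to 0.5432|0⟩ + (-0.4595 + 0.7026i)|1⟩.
0.5432|0⟩ + (0.4595 - 0.7026i)|1⟩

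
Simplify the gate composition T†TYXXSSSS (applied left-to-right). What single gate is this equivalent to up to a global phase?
Y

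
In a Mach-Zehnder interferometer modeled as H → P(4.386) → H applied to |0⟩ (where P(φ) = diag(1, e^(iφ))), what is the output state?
(0.3397 - 0.4736i)|0⟩ + (0.6603 + 0.4736i)|1⟩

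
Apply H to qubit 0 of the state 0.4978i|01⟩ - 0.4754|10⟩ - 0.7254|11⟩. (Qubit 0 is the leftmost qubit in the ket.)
-0.3362|00⟩ + (-0.5129 + 0.352i)|01⟩ + 0.3362|10⟩ + (0.5129 + 0.352i)|11⟩

H on qubit 0 mixes each pair of kets that differ only in qubit 0: amplitudes (a, b) of (|…0…⟩, |…1…⟩) become ((a + b)/√2, (a − b)/√2). Kets absent from the input have amplitude 0.
(|00⟩, |10⟩): (a, b) = (0, -0.4754) → (-0.3362, 0.3362)
(|01⟩, |11⟩): (a, b) = (0.4978i, -0.7254) → ((-0.5129 + 0.352i), (0.5129 + 0.352i))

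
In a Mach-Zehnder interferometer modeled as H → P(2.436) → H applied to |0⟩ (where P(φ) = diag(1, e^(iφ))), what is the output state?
(0.1194 + 0.3242i)|0⟩ + (0.8806 - 0.3242i)|1⟩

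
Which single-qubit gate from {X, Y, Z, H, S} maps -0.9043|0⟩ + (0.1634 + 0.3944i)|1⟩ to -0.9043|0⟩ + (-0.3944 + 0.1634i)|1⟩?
S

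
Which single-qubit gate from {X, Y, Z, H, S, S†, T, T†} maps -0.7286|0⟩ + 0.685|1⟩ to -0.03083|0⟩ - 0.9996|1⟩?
H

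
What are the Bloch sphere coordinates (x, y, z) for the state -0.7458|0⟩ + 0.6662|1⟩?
(-0.9937, 0, 0.1124)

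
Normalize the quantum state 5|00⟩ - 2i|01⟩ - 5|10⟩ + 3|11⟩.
0.6299|00⟩ - 0.252i|01⟩ - 0.6299|10⟩ + 1/√7|11⟩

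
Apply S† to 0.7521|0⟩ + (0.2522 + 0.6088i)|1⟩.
0.7521|0⟩ + (0.6088 - 0.2522i)|1⟩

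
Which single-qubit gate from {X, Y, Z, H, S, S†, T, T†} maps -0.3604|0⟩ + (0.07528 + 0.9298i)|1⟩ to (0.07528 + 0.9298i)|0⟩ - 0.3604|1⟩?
X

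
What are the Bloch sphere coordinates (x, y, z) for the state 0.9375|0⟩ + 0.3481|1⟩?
(0.6527, 0, 0.7577)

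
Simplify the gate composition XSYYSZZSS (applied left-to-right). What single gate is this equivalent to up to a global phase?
X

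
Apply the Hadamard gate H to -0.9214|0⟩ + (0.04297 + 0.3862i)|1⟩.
(-0.6211 + 0.2731i)|0⟩ + (-0.6819 - 0.2731i)|1⟩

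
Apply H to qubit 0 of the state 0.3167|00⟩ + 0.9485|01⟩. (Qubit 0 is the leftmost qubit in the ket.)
0.2239|00⟩ + 0.6707|01⟩ + 0.2239|10⟩ + 0.6707|11⟩

H on qubit 0 mixes each pair of kets that differ only in qubit 0: amplitudes (a, b) of (|…0…⟩, |…1…⟩) become ((a + b)/√2, (a − b)/√2). Kets absent from the input have amplitude 0.
(|00⟩, |10⟩): (a, b) = (0.3167, 0) → (0.2239, 0.2239)
(|01⟩, |11⟩): (a, b) = (0.9485, 0) → (0.6707, 0.6707)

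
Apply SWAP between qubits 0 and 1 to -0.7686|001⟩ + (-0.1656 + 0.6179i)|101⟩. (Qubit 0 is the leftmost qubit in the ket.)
-0.7686|001⟩ + (-0.1656 + 0.6179i)|011⟩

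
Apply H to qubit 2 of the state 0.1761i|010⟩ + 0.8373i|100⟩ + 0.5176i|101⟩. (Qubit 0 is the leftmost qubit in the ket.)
0.1245i|010⟩ + 0.1245i|011⟩ + 0.9581i|100⟩ + 0.2261i|101⟩

H on qubit 2 mixes each pair of kets that differ only in qubit 2: amplitudes (a, b) of (|…0…⟩, |…1…⟩) become ((a + b)/√2, (a − b)/√2). Kets absent from the input have amplitude 0.
(|010⟩, |011⟩): (a, b) = (0.1761i, 0) → (0.1245i, 0.1245i)
(|100⟩, |101⟩): (a, b) = (0.8373i, 0.5176i) → (0.9581i, 0.2261i)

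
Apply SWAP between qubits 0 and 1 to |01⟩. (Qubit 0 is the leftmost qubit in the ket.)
|10⟩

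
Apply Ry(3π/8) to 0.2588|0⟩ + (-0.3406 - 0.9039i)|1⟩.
(0.4044 + 0.5022i)|0⟩ + (-0.1394 - 0.7516i)|1⟩

Ry(3π/8) = [[cos(θ/2), −sin(θ/2)], [sin(θ/2), cos(θ/2)]]; θ = 3π/8, cos(θ/2) ≈ 0.83147, sin(θ/2) ≈ 0.55557.
With a = amp(|0⟩) = 0.2588 and b = amp(|1⟩) = (-0.3406 - 0.9039i):
new amp(|0⟩) = (0.83147)·a + (-0.55557)·b = (0.4044 + 0.5022i)
new amp(|1⟩) = (0.55557)·a + (0.83147)·b = (-0.1394 - 0.7516i)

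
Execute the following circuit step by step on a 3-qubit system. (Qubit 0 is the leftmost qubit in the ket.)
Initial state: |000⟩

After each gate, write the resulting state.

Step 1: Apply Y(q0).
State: i|100⟩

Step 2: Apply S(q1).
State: i|100⟩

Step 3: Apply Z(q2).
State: i|100⟩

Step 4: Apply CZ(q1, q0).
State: i|100⟩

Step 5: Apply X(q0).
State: i|000⟩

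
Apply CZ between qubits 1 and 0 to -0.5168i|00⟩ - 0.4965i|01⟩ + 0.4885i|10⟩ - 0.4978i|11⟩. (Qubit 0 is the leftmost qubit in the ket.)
-0.5168i|00⟩ - 0.4965i|01⟩ + 0.4885i|10⟩ + 0.4978i|11⟩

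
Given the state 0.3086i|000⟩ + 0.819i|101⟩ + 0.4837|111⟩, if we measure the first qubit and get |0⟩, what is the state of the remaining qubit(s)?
i|00⟩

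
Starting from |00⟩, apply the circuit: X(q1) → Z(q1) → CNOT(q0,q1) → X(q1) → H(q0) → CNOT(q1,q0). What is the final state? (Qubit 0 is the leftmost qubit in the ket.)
-1/√2|00⟩ - 1/√2|10⟩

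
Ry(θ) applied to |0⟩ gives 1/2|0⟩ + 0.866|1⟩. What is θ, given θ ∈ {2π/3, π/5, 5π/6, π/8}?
2π/3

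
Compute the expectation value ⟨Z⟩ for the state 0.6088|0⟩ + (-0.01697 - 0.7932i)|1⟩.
-0.2588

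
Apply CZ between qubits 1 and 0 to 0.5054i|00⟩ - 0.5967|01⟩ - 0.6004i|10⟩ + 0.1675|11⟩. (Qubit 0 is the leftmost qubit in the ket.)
0.5054i|00⟩ - 0.5967|01⟩ - 0.6004i|10⟩ - 0.1675|11⟩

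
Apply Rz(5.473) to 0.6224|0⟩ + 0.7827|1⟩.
(-0.572 - 0.2453i)|0⟩ + (-0.7194 + 0.3085i)|1⟩

Rz(5.473) = [[e^(−iθ/2), 0], [0, e^(iθ/2)]] with e^(±iθ/2) = cos(θ/2) ± i·sin(θ/2); θ = 5.473, cos(θ/2) ≈ -0.919066, sin(θ/2) ≈ 0.394104.
With a = amp(|0⟩) = 0.6224 and b = amp(|1⟩) = 0.7827:
new amp(|0⟩) = (-0.919066 - 0.394104i)·a = (-0.572 - 0.2453i)
new amp(|1⟩) = (-0.919066 + 0.394104i)·b = (-0.7194 + 0.3085i)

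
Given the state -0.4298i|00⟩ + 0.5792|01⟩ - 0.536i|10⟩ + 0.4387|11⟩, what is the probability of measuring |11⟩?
0.1925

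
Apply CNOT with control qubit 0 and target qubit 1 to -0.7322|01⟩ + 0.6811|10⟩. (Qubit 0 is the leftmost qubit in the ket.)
-0.7322|01⟩ + 0.6811|11⟩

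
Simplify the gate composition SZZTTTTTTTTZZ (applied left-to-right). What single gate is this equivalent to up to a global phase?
S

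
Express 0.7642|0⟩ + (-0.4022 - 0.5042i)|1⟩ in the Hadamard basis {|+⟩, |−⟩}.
(0.256 - 0.3565i)|+⟩ + (0.8248 + 0.3565i)|−⟩

With |ψ⟩ = α|0⟩ + β|1⟩, the Hadamard-basis coefficients are ⟨+|ψ⟩ = (α + β)/√2 and ⟨−|ψ⟩ = (α − β)/√2.
Here α = 0.7642, β = (-0.4022 - 0.5042i): (α + β)/√2 = (0.256 - 0.3565i), (α − β)/√2 = (0.8248 + 0.3565i).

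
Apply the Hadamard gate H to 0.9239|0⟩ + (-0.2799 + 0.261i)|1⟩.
(0.4554 + 0.1846i)|0⟩ + (0.8512 - 0.1846i)|1⟩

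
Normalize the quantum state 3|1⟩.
|1⟩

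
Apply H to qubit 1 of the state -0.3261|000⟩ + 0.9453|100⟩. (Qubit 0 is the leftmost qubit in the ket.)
-0.2306|000⟩ - 0.2306|010⟩ + 0.6684|100⟩ + 0.6684|110⟩

H on qubit 1 mixes each pair of kets that differ only in qubit 1: amplitudes (a, b) of (|…0…⟩, |…1…⟩) become ((a + b)/√2, (a − b)/√2). Kets absent from the input have amplitude 0.
(|000⟩, |010⟩): (a, b) = (-0.3261, 0) → (-0.2306, -0.2306)
(|100⟩, |110⟩): (a, b) = (0.9453, 0) → (0.6684, 0.6684)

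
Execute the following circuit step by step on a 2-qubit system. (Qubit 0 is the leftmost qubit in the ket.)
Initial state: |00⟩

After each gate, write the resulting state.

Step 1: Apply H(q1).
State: 1/√2|00⟩ + 1/√2|01⟩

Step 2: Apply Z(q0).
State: 1/√2|00⟩ + 1/√2|01⟩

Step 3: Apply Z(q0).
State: 1/√2|00⟩ + 1/√2|01⟩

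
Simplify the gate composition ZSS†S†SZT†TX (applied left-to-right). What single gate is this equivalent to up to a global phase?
X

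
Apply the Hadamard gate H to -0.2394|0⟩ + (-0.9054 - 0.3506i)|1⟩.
(-0.8095 - 0.2479i)|0⟩ + (0.4709 + 0.2479i)|1⟩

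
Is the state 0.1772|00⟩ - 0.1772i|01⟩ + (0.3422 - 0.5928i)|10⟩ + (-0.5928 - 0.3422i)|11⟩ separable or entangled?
Separable

Writing the state as a|00⟩ + b|01⟩ + c|10⟩ + d|11⟩, it is a product state iff ad − bc = 0.
Here (a, b, c, d) = (0.1772, -0.1772i, (0.3422 - 0.5928i), (-0.5928 - 0.3422i)): ad − bc = (0.1772)(-0.5928 - 0.3422i) − (-0.1772i)(0.3422 - 0.5928i) = 0, so the state is separable.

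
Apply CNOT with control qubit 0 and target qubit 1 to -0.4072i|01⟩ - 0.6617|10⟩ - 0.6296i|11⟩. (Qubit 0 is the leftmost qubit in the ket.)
-0.4072i|01⟩ - 0.6296i|10⟩ - 0.6617|11⟩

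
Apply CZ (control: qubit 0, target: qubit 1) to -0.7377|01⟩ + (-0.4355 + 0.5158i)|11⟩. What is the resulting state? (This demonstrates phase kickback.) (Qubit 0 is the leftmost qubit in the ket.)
-0.7377|01⟩ + (0.4355 - 0.5158i)|11⟩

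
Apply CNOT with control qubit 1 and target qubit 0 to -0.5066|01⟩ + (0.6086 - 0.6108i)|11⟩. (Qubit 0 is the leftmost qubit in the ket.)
(0.6086 - 0.6108i)|01⟩ - 0.5066|11⟩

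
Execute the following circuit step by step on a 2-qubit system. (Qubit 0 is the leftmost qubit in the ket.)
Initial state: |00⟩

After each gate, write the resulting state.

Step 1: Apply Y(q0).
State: i|10⟩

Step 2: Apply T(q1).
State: i|10⟩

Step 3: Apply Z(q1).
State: i|10⟩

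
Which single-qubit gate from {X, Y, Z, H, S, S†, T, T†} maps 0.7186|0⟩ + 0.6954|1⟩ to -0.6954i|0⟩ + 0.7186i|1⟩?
Y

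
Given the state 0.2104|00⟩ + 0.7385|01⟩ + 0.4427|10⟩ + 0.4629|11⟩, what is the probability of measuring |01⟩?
0.5454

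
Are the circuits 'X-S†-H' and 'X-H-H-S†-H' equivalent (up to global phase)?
Yes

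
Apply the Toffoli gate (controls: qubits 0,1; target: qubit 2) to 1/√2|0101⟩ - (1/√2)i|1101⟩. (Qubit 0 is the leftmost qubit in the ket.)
1/√2|0101⟩ - (1/√2)i|1111⟩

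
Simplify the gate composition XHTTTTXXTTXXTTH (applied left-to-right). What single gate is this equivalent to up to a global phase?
X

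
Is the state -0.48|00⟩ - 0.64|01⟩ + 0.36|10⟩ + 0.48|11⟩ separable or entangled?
Separable

Writing the state as a|00⟩ + b|01⟩ + c|10⟩ + d|11⟩, it is a product state iff ad − bc = 0.
Here (a, b, c, d) = (-0.48, -0.64, 0.36, 0.48): ad − bc = (-0.48)(0.48) − (-0.64)(0.36) = 0, so the state is separable.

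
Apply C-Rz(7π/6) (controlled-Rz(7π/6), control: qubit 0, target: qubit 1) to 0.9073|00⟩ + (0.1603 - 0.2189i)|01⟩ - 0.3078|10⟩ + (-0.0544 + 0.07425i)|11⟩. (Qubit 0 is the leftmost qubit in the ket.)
0.9073|00⟩ + (0.1603 - 0.2189i)|01⟩ + (0.07966 + 0.2973i)|10⟩ + (-0.05764 - 0.07176i)|11⟩

C-Rz(7π/6) leaves the control-|0⟩ kets |00⟩, |01⟩ unchanged and applies Rz(7π/6) to qubit 1 on the control-|1⟩ pair (|10⟩, |11⟩).
Rz(7π/6) = [[e^(−iθ/2), 0], [0, e^(iθ/2)]] with e^(±iθ/2) = cos(θ/2) ± i·sin(θ/2); θ = 7π/6, cos(θ/2) ≈ -0.258819, sin(θ/2) ≈ 0.965926.
With a = amp(|10⟩) = -0.3078 and b = amp(|11⟩) = (-0.0544 + 0.07425i):
new amp(|10⟩) = (-0.258819 - 0.965926i)·a = (0.07966 + 0.2973i)
new amp(|11⟩) = (-0.258819 + 0.965926i)·b = (-0.05764 - 0.07176i)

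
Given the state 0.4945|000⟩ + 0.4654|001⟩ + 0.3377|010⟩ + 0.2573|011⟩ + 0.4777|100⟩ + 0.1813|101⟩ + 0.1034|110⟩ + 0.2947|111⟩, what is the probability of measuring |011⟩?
0.0662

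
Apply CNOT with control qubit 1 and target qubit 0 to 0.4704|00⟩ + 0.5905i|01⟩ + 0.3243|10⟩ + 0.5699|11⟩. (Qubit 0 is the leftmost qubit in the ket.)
0.4704|00⟩ + 0.5699|01⟩ + 0.3243|10⟩ + 0.5905i|11⟩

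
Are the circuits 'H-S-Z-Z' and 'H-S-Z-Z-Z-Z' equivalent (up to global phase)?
Yes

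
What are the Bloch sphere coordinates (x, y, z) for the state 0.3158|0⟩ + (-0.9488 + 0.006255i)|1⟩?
(-0.5993, 0.003951, -0.8005)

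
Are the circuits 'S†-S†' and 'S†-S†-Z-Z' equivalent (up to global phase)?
Yes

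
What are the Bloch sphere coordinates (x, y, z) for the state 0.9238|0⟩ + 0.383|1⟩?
(0.7076, 0, 0.7067)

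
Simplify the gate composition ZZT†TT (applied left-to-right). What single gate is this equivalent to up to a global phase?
T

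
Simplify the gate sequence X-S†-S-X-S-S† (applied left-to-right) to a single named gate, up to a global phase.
I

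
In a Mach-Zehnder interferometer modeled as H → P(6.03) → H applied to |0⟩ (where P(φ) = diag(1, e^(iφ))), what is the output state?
(0.9841 - 0.1252i)|0⟩ + (0.01594 + 0.1252i)|1⟩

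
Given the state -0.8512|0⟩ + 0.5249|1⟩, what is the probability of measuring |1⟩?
0.2755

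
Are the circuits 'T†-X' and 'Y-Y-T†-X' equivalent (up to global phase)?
Yes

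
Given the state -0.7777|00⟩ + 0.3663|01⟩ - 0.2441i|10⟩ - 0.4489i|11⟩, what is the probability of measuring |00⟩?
0.6048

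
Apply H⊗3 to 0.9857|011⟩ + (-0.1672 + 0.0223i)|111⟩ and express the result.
(0.2894 + 0.007884i)|000⟩ + (-0.2894 - 0.007884i)|001⟩ + (-0.2894 - 0.007884i)|010⟩ + (0.2894 + 0.007884i)|011⟩ + (0.4076 - 0.007884i)|100⟩ + (-0.4076 + 0.007884i)|101⟩ + (-0.4076 + 0.007884i)|110⟩ + (0.4076 - 0.007884i)|111⟩

H⊗3 gives amp(|y⟩) = (1/2√2) Σ_x (−1)^(x·y) amp(|x⟩), where x·y is the number of positions in which both x and y have a 1.
|000⟩: (0.9857 + (-0.1672 + 0.0223i))/(2√2) = (0.2894 + 0.007884i)
|001⟩: (-0.9857 - (-0.1672 + 0.0223i))/(2√2) = (-0.2894 - 0.007884i)
|010⟩: (-0.9857 - (-0.1672 + 0.0223i))/(2√2) = (-0.2894 - 0.007884i)
|011⟩: (0.9857 + (-0.1672 + 0.0223i))/(2√2) = (0.2894 + 0.007884i)
|100⟩: (0.9857 - (-0.1672 + 0.0223i))/(2√2) = (0.4076 - 0.007884i)
|101⟩: (-0.9857 + (-0.1672 + 0.0223i))/(2√2) = (-0.4076 + 0.007884i)
|110⟩: (-0.9857 + (-0.1672 + 0.0223i))/(2√2) = (-0.4076 + 0.007884i)
|111⟩: (0.9857 - (-0.1672 + 0.0223i))/(2√2) = (0.4076 - 0.007884i)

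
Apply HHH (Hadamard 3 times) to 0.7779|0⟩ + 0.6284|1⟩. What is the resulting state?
0.9944|0⟩ + 0.1057|1⟩

H² = I, so H^3 = H: a single Hadamard. With (a, b) = (0.7779, 0.6284), H gives ((a + b)/√2, (a − b)/√2) = (0.9944, 0.1057).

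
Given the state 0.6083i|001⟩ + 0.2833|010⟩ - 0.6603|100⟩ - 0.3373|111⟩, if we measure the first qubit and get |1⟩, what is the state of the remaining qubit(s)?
-0.8905|00⟩ - 0.4549|11⟩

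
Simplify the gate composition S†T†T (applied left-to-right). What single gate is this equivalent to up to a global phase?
S†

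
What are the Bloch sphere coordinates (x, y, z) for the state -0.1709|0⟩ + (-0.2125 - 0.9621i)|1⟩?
(0.07263, 0.3288, -0.9416)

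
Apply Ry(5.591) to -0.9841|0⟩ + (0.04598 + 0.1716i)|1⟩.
(0.9102 - 0.05821i)|0⟩ + (-0.3771 - 0.1614i)|1⟩

Ry(5.591) = [[cos(θ/2), −sin(θ/2)], [sin(θ/2), cos(θ/2)]]; θ = 5.591, cos(θ/2) ≈ -0.940705, sin(θ/2) ≈ 0.339225.
With a = amp(|0⟩) = -0.9841 and b = amp(|1⟩) = (0.04598 + 0.1716i):
new amp(|0⟩) = (-0.940705)·a + (-0.339225)·b = (0.9102 - 0.05821i)
new amp(|1⟩) = (0.339225)·a + (-0.940705)·b = (-0.3771 - 0.1614i)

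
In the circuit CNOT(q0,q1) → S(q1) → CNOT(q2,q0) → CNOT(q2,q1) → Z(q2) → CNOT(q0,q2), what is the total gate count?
6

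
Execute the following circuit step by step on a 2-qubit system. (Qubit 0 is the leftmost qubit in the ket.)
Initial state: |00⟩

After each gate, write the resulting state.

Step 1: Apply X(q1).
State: |01⟩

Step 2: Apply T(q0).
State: |01⟩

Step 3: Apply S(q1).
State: i|01⟩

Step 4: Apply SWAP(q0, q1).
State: i|10⟩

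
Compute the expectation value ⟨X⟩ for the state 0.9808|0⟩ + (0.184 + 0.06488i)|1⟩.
0.3609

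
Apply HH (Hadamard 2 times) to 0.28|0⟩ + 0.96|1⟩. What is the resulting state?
0.28|0⟩ + 0.96|1⟩

H² = I, so an even number of Hadamards cancels: H^2 = I and the state is unchanged.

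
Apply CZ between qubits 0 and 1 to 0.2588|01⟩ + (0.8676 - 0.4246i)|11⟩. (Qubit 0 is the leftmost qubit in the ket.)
0.2588|01⟩ + (-0.8676 + 0.4246i)|11⟩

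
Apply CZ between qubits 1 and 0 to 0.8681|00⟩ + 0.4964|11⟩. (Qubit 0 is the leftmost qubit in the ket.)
0.8681|00⟩ - 0.4964|11⟩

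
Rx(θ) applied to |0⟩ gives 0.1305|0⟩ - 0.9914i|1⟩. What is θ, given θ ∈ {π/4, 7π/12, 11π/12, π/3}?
11π/12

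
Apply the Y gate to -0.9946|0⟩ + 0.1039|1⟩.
-0.1039i|0⟩ - 0.9946i|1⟩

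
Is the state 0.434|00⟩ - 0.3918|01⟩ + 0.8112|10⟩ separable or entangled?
Entangled

Writing the state as a|00⟩ + b|01⟩ + c|10⟩ + d|11⟩, it is a product state iff ad − bc = 0.
Here (a, b, c, d) = (0.434, -0.3918, 0.8112, 0): ad − bc = (0.434)(0) − (-0.3918)(0.8112) = 0.3178 ≠ 0, so the state is entangled.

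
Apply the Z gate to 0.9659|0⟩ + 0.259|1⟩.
0.9659|0⟩ - 0.259|1⟩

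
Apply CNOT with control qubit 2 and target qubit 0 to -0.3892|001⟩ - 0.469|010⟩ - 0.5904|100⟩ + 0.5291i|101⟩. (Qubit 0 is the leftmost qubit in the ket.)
0.5291i|001⟩ - 0.469|010⟩ - 0.5904|100⟩ - 0.3892|101⟩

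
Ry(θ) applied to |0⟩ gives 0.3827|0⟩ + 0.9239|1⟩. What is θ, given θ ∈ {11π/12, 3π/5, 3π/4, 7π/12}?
3π/4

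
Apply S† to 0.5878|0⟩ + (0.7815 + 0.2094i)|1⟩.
0.5878|0⟩ + (0.2094 - 0.7815i)|1⟩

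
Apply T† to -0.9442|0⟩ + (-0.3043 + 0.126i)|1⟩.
-0.9442|0⟩ + (-0.1261 + 0.3043i)|1⟩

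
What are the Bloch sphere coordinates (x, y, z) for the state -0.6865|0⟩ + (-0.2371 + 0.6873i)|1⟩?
(0.3255, -0.9437, -0.05732)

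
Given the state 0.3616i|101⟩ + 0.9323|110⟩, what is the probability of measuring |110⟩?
0.8692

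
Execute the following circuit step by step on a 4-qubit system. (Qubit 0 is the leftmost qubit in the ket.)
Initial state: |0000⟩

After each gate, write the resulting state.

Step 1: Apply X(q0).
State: |1000⟩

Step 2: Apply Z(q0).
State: -|1000⟩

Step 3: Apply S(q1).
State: -|1000⟩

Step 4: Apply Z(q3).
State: -|1000⟩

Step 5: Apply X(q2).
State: -|1010⟩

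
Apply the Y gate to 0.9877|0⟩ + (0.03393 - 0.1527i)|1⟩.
(-0.1527 - 0.03393i)|0⟩ + 0.9877i|1⟩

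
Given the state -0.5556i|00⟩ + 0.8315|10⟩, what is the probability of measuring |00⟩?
0.3087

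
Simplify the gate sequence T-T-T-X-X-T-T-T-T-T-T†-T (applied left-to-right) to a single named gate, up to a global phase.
I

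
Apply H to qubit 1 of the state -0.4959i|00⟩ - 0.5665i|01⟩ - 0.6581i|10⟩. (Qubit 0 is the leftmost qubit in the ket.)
-0.7512i|00⟩ + 0.04992i|01⟩ - 0.4653i|10⟩ - 0.4653i|11⟩

H on qubit 1 mixes each pair of kets that differ only in qubit 1: amplitudes (a, b) of (|…0…⟩, |…1…⟩) become ((a + b)/√2, (a − b)/√2). Kets absent from the input have amplitude 0.
(|00⟩, |01⟩): (a, b) = (-0.4959i, -0.5665i) → (-0.7512i, 0.04992i)
(|10⟩, |11⟩): (a, b) = (-0.6581i, 0) → (-0.4653i, -0.4653i)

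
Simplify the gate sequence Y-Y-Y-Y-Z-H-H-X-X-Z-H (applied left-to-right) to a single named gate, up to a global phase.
H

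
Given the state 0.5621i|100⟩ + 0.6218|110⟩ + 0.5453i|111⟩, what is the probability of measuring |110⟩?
0.3866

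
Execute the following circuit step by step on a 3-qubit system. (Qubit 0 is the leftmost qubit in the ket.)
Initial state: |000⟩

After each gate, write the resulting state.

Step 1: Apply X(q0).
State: |100⟩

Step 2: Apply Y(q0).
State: -i|000⟩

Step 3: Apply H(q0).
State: -(1/√2)i|000⟩ - (1/√2)i|100⟩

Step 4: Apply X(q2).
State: -(1/√2)i|001⟩ - (1/√2)i|101⟩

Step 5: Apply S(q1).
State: -(1/√2)i|001⟩ - (1/√2)i|101⟩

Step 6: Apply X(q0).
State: -(1/√2)i|001⟩ - (1/√2)i|101⟩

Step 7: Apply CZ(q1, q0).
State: -(1/√2)i|001⟩ - (1/√2)i|101⟩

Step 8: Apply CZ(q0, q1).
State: -(1/√2)i|001⟩ - (1/√2)i|101⟩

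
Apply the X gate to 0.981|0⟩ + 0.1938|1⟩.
0.1938|0⟩ + 0.981|1⟩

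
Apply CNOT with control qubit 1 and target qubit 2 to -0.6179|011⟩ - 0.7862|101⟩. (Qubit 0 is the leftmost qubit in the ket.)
-0.6179|010⟩ - 0.7862|101⟩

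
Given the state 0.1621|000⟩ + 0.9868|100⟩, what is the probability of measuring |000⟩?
0.02628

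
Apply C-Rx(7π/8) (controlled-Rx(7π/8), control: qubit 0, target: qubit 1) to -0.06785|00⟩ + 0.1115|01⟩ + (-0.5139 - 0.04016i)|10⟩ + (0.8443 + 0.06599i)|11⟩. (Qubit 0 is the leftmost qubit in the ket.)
-0.06785|00⟩ + 0.1115|01⟩ + (-0.03553 - 0.8359i)|10⟩ + (0.1253 + 0.5169i)|11⟩

C-Rx(7π/8) leaves the control-|0⟩ kets |00⟩, |01⟩ unchanged and applies Rx(7π/8) to qubit 1 on the control-|1⟩ pair (|10⟩, |11⟩).
Rx(7π/8) = [[cos(θ/2), −i·sin(θ/2)], [−i·sin(θ/2), cos(θ/2)]]; θ = 7π/8, cos(θ/2) ≈ 0.19509, sin(θ/2) ≈ 0.980785.
With a = amp(|10⟩) = (-0.5139 - 0.04016i) and b = amp(|11⟩) = (0.8443 + 0.06599i):
new amp(|10⟩) = (0.19509)·a + (-0.980785i)·b = (-0.03553 - 0.8359i)
new amp(|11⟩) = (-0.980785i)·a + (0.19509)·b = (0.1253 + 0.5169i)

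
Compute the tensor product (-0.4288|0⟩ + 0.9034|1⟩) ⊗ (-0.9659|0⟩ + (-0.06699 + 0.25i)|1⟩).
0.4142|00⟩ + (0.02873 - 0.1072i)|01⟩ - 0.8726|10⟩ + (-0.06052 + 0.2259i)|11⟩

amp(|b₁b₂…⟩) = product of the factor amplitudes for bits b₁, b₂, …; only kets whose every factor amplitude is nonzero survive.
|00⟩: (-0.4288)(-0.9659) = 0.4142
|01⟩: (-0.4288)(-0.06699 + 0.25i) = (0.02873 - 0.1072i)
|10⟩: (0.9034)(-0.9659) = -0.8726
|11⟩: (0.9034)(-0.06699 + 0.25i) = (-0.06052 + 0.2259i)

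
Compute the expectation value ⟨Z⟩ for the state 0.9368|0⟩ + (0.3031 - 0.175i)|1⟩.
0.7551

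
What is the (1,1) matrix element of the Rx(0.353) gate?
0.9845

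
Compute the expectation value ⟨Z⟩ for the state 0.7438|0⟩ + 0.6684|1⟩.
0.1065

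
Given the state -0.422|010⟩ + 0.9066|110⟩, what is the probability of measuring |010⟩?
0.1781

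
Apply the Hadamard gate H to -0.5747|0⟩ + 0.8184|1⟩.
0.1723|0⟩ - 0.9851|1⟩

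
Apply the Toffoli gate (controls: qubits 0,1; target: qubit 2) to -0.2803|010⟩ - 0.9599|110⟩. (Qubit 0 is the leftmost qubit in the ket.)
-0.2803|010⟩ - 0.9599|111⟩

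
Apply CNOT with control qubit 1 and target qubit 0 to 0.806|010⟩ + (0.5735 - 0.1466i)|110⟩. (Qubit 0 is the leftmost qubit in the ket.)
(0.5735 - 0.1466i)|010⟩ + 0.806|110⟩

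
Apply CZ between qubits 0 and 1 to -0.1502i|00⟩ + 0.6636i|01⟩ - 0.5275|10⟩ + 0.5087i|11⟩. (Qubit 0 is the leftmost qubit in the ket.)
-0.1502i|00⟩ + 0.6636i|01⟩ - 0.5275|10⟩ - 0.5087i|11⟩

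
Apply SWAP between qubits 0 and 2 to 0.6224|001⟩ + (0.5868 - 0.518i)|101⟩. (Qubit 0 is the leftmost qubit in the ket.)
0.6224|100⟩ + (0.5868 - 0.518i)|101⟩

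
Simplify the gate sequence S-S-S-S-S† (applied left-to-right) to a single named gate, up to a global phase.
S†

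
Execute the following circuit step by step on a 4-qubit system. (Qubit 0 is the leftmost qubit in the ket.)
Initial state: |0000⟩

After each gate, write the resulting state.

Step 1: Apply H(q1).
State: 1/√2|0000⟩ + 1/√2|0100⟩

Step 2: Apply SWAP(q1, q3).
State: 1/√2|0000⟩ + 1/√2|0001⟩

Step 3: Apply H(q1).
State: 1/2|0000⟩ + 1/2|0001⟩ + 1/2|0100⟩ + 1/2|0101⟩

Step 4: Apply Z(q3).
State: 1/2|0000⟩ - 1/2|0001⟩ + 1/2|0100⟩ - 1/2|0101⟩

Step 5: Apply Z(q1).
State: 1/2|0000⟩ - 1/2|0001⟩ - 1/2|0100⟩ + 1/2|0101⟩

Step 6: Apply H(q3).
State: 1/√2|0001⟩ - 1/√2|0101⟩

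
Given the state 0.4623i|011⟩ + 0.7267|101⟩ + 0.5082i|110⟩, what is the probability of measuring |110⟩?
0.2583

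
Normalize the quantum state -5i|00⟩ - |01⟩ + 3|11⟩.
-0.8452i|00⟩ - 0.169|01⟩ + 0.5071|11⟩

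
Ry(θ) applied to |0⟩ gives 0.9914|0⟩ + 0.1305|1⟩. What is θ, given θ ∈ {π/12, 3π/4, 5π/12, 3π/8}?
π/12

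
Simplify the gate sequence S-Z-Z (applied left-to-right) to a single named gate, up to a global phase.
S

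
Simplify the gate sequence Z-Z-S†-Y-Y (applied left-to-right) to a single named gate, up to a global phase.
S†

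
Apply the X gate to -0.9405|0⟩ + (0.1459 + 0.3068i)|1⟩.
(0.1459 + 0.3068i)|0⟩ - 0.9405|1⟩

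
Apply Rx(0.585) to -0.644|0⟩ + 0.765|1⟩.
(-0.6166 - 0.2206i)|0⟩ + (0.7325 + 0.1857i)|1⟩

Rx(0.585) = [[cos(θ/2), −i·sin(θ/2)], [−i·sin(θ/2), cos(θ/2)]]; θ = 0.585, cos(θ/2) ≈ 0.957526, sin(θ/2) ≈ 0.288347.
With a = amp(|0⟩) = -0.644 and b = amp(|1⟩) = 0.765:
new amp(|0⟩) = (0.957526)·a + (-0.288347i)·b = (-0.6166 - 0.2206i)
new amp(|1⟩) = (-0.288347i)·a + (0.957526)·b = (0.7325 + 0.1857i)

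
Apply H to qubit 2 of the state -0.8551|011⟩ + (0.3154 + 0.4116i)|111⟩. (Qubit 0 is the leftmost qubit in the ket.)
-0.6046|010⟩ + 0.6046|011⟩ + (0.223 + 0.291i)|110⟩ + (-0.223 - 0.291i)|111⟩

H on qubit 2 mixes each pair of kets that differ only in qubit 2: amplitudes (a, b) of (|…0…⟩, |…1…⟩) become ((a + b)/√2, (a − b)/√2). Kets absent from the input have amplitude 0.
(|010⟩, |011⟩): (a, b) = (0, -0.8551) → (-0.6046, 0.6046)
(|110⟩, |111⟩): (a, b) = (0, (0.3154 + 0.4116i)) → ((0.223 + 0.291i), (-0.223 - 0.291i))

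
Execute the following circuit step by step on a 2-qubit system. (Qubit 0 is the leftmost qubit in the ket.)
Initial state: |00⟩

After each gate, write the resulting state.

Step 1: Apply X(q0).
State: |10⟩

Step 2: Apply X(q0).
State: |00⟩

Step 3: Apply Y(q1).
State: i|01⟩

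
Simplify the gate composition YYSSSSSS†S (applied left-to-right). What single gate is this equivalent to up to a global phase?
S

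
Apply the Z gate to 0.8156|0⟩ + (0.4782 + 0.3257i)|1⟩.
0.8156|0⟩ + (-0.4782 - 0.3257i)|1⟩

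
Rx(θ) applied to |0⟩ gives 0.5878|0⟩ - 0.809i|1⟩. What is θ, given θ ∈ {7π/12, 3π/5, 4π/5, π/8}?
3π/5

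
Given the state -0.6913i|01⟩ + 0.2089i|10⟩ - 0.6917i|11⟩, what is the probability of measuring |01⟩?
0.4779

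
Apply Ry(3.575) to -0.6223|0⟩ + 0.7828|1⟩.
-0.6307|0⟩ - 0.7761|1⟩

Ry(3.575) = [[cos(θ/2), −sin(θ/2)], [sin(θ/2), cos(θ/2)]]; θ = 3.575, cos(θ/2) ≈ -0.215012, sin(θ/2) ≈ 0.976612.
With a = amp(|0⟩) = -0.6223 and b = amp(|1⟩) = 0.7828:
new amp(|0⟩) = (-0.215012)·a + (-0.976612)·b = -0.6307
new amp(|1⟩) = (0.976612)·a + (-0.215012)·b = -0.7761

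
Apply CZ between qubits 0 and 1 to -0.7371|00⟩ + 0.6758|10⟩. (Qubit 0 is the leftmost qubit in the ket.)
-0.7371|00⟩ + 0.6758|10⟩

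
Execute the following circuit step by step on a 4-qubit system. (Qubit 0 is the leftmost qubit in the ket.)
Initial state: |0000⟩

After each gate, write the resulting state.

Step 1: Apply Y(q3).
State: i|0001⟩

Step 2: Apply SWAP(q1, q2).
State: i|0001⟩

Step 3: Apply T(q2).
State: i|0001⟩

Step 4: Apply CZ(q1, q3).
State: i|0001⟩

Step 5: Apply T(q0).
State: i|0001⟩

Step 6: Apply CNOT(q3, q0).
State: i|1001⟩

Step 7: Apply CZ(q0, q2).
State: i|1001⟩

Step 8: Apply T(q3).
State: (-1/√2 + (1/√2)i)|1001⟩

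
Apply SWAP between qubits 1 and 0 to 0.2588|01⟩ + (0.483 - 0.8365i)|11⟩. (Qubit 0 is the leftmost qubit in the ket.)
0.2588|10⟩ + (0.483 - 0.8365i)|11⟩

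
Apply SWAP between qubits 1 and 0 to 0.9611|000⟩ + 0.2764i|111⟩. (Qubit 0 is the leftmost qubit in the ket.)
0.9611|000⟩ + 0.2764i|111⟩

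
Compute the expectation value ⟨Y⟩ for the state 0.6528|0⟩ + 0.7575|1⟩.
0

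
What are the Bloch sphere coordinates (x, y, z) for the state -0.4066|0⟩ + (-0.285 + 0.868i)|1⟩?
(0.2318, -0.7059, -0.6693)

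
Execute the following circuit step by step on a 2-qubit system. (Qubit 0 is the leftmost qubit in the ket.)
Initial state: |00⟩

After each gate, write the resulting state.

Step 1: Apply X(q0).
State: |10⟩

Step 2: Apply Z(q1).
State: |10⟩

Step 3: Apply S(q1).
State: |10⟩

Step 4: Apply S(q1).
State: |10⟩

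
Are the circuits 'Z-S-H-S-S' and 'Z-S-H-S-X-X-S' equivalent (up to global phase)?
Yes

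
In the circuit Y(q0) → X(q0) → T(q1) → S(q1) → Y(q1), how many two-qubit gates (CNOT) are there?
0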